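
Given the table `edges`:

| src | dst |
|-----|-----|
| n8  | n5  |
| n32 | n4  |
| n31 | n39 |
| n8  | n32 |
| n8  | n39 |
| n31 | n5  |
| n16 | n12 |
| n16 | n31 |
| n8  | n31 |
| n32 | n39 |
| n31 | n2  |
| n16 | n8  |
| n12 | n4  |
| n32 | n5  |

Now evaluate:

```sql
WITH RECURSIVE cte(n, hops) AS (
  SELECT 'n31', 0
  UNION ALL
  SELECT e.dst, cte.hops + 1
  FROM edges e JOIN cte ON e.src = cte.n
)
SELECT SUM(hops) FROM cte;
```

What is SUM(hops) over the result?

Base: (n31, hops=0).
Iteration 1: edges from {n31} -> (n2, hops=1), (n39, hops=1), (n5, hops=1).
Iteration 2: no outgoing edges from {n2,n39,n5}; recursion stops.
SUM(hops) = 0 + 1 + 1 + 1 = 3.

3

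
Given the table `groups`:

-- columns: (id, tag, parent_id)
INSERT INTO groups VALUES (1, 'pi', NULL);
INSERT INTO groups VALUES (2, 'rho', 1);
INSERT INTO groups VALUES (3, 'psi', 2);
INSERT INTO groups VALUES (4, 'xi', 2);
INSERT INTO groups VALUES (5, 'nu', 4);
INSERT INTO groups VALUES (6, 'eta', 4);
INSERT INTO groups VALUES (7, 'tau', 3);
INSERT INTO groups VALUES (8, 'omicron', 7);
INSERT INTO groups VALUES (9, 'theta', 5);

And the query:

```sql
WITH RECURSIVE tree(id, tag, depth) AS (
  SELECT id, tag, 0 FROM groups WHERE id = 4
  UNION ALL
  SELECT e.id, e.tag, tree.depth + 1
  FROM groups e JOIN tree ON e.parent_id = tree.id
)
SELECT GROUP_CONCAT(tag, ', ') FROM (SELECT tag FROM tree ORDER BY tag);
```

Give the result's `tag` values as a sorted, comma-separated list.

Base: id=4 (xi) at depth 0.
Iteration 1: rows with parent_id in {4} -> nu (id 5, depth 1), eta (id 6, depth 1).
Iteration 2: rows with parent_id in {5,6} -> theta (id 9, depth 2).
Iteration 3: no rows with parent_id in {9}; recursion stops.

eta, nu, theta, xi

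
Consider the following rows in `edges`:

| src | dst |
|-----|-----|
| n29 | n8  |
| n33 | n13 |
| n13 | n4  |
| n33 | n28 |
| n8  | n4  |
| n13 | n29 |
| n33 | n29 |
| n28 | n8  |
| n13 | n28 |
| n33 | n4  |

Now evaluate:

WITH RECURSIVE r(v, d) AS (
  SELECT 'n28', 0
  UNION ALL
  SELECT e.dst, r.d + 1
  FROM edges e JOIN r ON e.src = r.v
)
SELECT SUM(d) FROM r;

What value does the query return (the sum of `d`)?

3

Base: (n28, d=0).
Iteration 1: edges from {n28} -> (n8, d=1).
Iteration 2: edges from {n8} -> (n4, d=2).
Iteration 3: no outgoing edges from {n4}; recursion stops.
SUM(d) = 0 + 1 + 2 = 3.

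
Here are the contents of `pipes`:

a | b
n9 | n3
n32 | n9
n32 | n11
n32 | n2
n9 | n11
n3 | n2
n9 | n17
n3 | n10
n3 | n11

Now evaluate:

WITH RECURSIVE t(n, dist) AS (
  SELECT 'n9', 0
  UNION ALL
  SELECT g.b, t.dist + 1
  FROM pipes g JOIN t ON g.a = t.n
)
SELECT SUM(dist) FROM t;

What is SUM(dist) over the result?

Base: (n9, dist=0).
Iteration 1: edges from {n9} -> (n11, dist=1), (n17, dist=1), (n3, dist=1).
Iteration 2: edges from {n11,n17,n3} -> (n10, dist=2), (n11, dist=2), (n2, dist=2).
Iteration 3: no outgoing edges from {n10,n11,n2}; recursion stops.
SUM(dist) = 0 + 1 + 1 + 1 + 2 + 2 + 2 = 9.

9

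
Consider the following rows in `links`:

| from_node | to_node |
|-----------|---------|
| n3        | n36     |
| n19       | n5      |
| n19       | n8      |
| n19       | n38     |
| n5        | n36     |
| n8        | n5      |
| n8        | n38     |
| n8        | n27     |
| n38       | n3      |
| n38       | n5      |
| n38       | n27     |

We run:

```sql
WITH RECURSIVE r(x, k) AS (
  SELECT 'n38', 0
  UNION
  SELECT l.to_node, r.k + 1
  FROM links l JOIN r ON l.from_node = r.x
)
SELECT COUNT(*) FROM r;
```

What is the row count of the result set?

5

Base: (n38, k=0).
Iteration 1: edges from {n38} -> (n27, k=1), (n3, k=1), (n5, k=1).
Iteration 2: edges from {n27,n3,n5} -> (n36, k=2). [UNION drops 1 duplicate row(s)]
Iteration 3: no outgoing edges from {n36}; recursion stops.
Total rows emitted: 5.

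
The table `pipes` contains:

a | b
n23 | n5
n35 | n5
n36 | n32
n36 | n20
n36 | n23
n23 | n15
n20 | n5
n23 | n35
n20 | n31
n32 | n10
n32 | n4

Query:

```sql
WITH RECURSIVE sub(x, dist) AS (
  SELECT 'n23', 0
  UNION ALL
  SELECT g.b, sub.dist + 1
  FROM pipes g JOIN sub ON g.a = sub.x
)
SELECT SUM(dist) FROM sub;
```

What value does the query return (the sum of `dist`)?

5

Base: (n23, dist=0).
Iteration 1: edges from {n23} -> (n15, dist=1), (n35, dist=1), (n5, dist=1).
Iteration 2: edges from {n15,n35,n5} -> (n5, dist=2).
Iteration 3: no outgoing edges from {n5}; recursion stops.
SUM(dist) = 0 + 1 + 1 + 1 + 2 = 5.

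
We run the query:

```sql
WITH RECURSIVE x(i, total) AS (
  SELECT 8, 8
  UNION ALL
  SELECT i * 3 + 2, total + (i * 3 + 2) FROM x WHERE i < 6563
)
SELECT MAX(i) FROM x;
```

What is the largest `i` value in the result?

Base: i=8, total=8.
Iteration 1: 8 < 6563 holds -> i = 8 * 3 + 2 = 26, total = 8 + 26 = 34.
Iteration 2: 26 < 6563 holds -> i = 26 * 3 + 2 = 80, total = 34 + 80 = 114.
Iteration 3: 80 < 6563 holds -> i = 80 * 3 + 2 = 242, total = 114 + 242 = 356.
Iteration 4: 242 < 6563 holds -> i = 242 * 3 + 2 = 728, total = 356 + 728 = 1084.
Iteration 5: 728 < 6563 holds -> i = 728 * 3 + 2 = 2186, total = 1084 + 2186 = 3270.
Iteration 6: 2186 < 6563 holds -> i = 2186 * 3 + 2 = 6560, total = 3270 + 6560 = 9830.
Iteration 7: 6560 < 6563 holds -> i = 6560 * 3 + 2 = 19682, total = 9830 + 19682 = 29512.
Iteration 8: 19682 < 6563 fails; recursion stops.
i values: 8, 26, 80, 242, 728, 2186, 6560, 19682; the maximum is 19682.

19682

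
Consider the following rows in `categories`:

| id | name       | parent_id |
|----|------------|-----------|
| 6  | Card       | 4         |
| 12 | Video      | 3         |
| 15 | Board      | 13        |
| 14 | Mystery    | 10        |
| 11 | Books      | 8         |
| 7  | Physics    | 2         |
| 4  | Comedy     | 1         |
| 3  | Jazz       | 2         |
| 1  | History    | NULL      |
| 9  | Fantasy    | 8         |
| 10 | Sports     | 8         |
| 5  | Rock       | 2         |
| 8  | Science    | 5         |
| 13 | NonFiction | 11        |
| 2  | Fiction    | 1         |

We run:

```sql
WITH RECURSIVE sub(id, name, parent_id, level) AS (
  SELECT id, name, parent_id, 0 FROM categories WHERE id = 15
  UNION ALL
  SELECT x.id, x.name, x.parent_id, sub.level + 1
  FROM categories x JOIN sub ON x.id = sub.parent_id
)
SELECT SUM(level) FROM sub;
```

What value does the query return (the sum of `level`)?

21

Base: id=15 (Board), parent_id=13, level 0.
Iteration 1: join on id=13 -> NonFiction (id 13, parent_id=11, level 1).
Iteration 2: join on id=11 -> Books (id 11, parent_id=8, level 2).
Iteration 3: join on id=8 -> Science (id 8, parent_id=5, level 3).
Iteration 4: join on id=5 -> Rock (id 5, parent_id=2, level 4).
Iteration 5: join on id=2 -> Fiction (id 2, parent_id=1, level 5).
Iteration 6: join on id=1 -> History (id 1, parent_id=NULL, level 6).
Iteration 7: parent_id is NULL; no match; recursion stops.
SUM(level) = 0 + 1 + 2 + 3 + 4 + 5 + 6 = 21.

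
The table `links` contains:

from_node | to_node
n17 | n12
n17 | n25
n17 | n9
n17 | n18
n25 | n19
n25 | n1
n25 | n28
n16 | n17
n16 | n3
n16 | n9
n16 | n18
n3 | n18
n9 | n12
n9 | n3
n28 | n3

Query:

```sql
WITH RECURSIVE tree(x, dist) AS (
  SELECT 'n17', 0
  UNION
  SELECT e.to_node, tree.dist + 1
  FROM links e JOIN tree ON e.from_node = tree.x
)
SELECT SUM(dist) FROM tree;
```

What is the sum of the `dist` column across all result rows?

24

Base: (n17, dist=0).
Iteration 1: edges from {n17} -> (n12, dist=1), (n18, dist=1), (n25, dist=1), (n9, dist=1).
Iteration 2: edges from {n12,n18,n25,n9} -> (n1, dist=2), (n12, dist=2), (n19, dist=2), (n28, dist=2), (n3, dist=2).
Iteration 3: edges from {n1,n12,n19,n28,n3} -> (n18, dist=3), (n3, dist=3).
Iteration 4: edges from {n18,n3} -> (n18, dist=4).
Iteration 5: no outgoing edges from {n18}; recursion stops.
SUM(dist) = 0 + 1 + 1 + 1 + 1 + 2 + 2 + 2 + 2 + 2 + 3 + 3 + 4 = 24.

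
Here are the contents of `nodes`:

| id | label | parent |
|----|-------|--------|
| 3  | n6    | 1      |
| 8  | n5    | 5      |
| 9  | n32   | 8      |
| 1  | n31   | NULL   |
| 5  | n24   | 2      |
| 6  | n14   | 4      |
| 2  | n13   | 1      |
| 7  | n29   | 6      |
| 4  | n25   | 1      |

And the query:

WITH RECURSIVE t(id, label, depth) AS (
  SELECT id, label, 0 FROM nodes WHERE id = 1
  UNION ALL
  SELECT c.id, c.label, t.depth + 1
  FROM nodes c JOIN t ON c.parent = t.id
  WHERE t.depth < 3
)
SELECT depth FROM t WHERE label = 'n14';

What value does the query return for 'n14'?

Base: id=1 (n31) at depth 0.
Iteration 1: rows with parent in {1} -> n13 (id 2, depth 1), n6 (id 3, depth 1), n25 (id 4, depth 1).
Iteration 2: rows with parent in {2,3,4} -> n24 (id 5, depth 2), n14 (id 6, depth 2).
Iteration 3: rows with parent in {5,6} -> n29 (id 7, depth 3), n5 (id 8, depth 3).
Iteration 4: depth < 3 fails for all current rows; recursion stops.

2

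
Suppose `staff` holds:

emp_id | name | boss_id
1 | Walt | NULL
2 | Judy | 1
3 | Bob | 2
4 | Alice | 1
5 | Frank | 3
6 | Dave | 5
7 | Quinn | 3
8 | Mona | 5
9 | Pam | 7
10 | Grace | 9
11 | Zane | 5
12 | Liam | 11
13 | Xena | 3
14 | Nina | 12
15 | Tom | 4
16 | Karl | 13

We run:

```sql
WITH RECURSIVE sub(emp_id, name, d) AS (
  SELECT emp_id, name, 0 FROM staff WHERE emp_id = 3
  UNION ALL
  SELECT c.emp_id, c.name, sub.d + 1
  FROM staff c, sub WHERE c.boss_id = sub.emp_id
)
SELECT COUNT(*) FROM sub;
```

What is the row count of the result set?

12

Base: emp_id=3 (Bob) at d 0.
Iteration 1: rows with boss_id in {3} -> Frank (id 5, d 1), Quinn (id 7, d 1), Xena (id 13, d 1).
Iteration 2: rows with boss_id in {5,7,13} -> Dave (id 6, d 2), Mona (id 8, d 2), Pam (id 9, d 2), Zane (id 11, d 2), Karl (id 16, d 2).
Iteration 3: rows with boss_id in {6,8,9,11,16} -> Grace (id 10, d 3), Liam (id 12, d 3).
Iteration 4: rows with boss_id in {10,12} -> Nina (id 14, d 4).
Iteration 5: no rows with boss_id in {14}; recursion stops.
Total rows emitted: 12.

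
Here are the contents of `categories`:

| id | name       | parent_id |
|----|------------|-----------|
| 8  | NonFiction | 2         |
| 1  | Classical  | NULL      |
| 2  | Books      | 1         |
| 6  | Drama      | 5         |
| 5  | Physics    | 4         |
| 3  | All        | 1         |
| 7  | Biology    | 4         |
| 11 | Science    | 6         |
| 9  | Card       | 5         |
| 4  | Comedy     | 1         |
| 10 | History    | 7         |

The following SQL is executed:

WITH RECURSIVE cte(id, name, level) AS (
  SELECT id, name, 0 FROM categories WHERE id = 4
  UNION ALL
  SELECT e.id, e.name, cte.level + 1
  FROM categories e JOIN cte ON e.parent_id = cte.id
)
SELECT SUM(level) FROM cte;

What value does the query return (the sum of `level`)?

11

Base: id=4 (Comedy) at level 0.
Iteration 1: rows with parent_id in {4} -> Physics (id 5, level 1), Biology (id 7, level 1).
Iteration 2: rows with parent_id in {5,7} -> Drama (id 6, level 2), Card (id 9, level 2), History (id 10, level 2).
Iteration 3: rows with parent_id in {6,9,10} -> Science (id 11, level 3).
Iteration 4: no rows with parent_id in {11}; recursion stops.
SUM(level) = 0 + 1 + 1 + 2 + 2 + 2 + 3 = 11.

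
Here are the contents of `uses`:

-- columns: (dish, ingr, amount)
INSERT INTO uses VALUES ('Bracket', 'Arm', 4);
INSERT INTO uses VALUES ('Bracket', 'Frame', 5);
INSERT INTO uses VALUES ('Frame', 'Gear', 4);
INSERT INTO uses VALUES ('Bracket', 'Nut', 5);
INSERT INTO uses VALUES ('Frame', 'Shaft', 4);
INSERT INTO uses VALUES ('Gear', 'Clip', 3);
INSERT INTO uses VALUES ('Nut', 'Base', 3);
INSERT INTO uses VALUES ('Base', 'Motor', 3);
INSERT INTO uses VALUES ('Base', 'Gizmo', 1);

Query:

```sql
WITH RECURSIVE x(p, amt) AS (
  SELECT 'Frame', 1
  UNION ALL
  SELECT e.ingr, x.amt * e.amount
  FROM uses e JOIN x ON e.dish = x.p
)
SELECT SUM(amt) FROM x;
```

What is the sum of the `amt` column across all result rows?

Base: (Frame, amt=1).
Iteration 1: components of {Frame} -> Gear = 1*4 = 4, Shaft = 1*4 = 4.
Iteration 2: components of {Gear,Shaft} -> Clip = 4*3 = 12.
Iteration 3: no further components; recursion stops.
SUM(amt) = 1 + 4 + 4 + 12 = 21.

21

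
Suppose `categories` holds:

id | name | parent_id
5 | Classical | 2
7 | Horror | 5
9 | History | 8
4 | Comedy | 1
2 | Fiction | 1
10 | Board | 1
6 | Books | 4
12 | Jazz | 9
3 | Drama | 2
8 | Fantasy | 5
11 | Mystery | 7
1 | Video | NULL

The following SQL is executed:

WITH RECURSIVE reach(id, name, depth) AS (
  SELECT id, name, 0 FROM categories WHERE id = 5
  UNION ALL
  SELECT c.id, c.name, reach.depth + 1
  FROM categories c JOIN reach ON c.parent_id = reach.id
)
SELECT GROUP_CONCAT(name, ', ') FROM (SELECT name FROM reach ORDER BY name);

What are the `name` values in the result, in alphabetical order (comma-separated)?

Classical, Fantasy, History, Horror, Jazz, Mystery

Base: id=5 (Classical) at depth 0.
Iteration 1: rows with parent_id in {5} -> Horror (id 7, depth 1), Fantasy (id 8, depth 1).
Iteration 2: rows with parent_id in {7,8} -> History (id 9, depth 2), Mystery (id 11, depth 2).
Iteration 3: rows with parent_id in {9,11} -> Jazz (id 12, depth 3).
Iteration 4: no rows with parent_id in {12}; recursion stops.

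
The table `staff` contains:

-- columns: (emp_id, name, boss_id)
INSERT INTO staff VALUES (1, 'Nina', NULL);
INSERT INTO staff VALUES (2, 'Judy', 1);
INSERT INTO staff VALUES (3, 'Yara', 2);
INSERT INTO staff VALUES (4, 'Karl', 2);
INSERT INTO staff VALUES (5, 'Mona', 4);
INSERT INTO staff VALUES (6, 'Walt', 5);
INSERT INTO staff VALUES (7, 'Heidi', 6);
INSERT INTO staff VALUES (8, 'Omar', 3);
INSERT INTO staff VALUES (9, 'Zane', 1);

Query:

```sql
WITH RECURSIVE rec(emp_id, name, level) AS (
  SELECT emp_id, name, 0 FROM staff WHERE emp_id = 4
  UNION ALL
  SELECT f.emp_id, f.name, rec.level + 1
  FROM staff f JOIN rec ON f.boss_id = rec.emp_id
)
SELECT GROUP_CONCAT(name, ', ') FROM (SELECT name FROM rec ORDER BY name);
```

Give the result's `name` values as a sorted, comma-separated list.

Heidi, Karl, Mona, Walt

Base: emp_id=4 (Karl) at level 0.
Iteration 1: rows with boss_id in {4} -> Mona (id 5, level 1).
Iteration 2: rows with boss_id in {5} -> Walt (id 6, level 2).
Iteration 3: rows with boss_id in {6} -> Heidi (id 7, level 3).
Iteration 4: no rows with boss_id in {7}; recursion stops.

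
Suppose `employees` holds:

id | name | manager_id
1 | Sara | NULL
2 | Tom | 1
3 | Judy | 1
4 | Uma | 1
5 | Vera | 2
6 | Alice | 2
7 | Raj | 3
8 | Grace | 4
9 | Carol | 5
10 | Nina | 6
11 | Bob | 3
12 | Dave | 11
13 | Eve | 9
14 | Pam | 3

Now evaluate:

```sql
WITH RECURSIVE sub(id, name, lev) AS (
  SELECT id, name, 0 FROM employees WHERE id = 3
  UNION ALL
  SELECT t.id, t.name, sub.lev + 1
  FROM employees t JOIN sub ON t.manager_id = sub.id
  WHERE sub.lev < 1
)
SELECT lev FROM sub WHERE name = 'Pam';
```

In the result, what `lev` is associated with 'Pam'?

Base: id=3 (Judy) at lev 0.
Iteration 1: rows with manager_id in {3} -> Raj (id 7, lev 1), Bob (id 11, lev 1), Pam (id 14, lev 1).
Iteration 2: lev < 1 fails for all current rows; recursion stops.

1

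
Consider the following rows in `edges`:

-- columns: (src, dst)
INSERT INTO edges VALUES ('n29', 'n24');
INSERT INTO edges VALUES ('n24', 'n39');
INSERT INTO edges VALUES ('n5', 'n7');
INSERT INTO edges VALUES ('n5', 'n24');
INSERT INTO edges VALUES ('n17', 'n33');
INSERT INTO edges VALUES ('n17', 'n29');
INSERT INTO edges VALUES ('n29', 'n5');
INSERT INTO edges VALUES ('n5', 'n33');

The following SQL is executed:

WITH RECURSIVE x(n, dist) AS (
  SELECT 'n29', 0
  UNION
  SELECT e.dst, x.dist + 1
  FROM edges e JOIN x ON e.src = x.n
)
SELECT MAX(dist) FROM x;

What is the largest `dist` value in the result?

3

Base: (n29, dist=0).
Iteration 1: edges from {n29} -> (n24, dist=1), (n5, dist=1).
Iteration 2: edges from {n24,n5} -> (n24, dist=2), (n33, dist=2), (n39, dist=2), (n7, dist=2).
Iteration 3: edges from {n24,n33,n39,n7} -> (n39, dist=3).
Iteration 4: no outgoing edges from {n39}; recursion stops.
dist values: 0, 1, 1, 2, 2, 2, 2, 3; the maximum is 3.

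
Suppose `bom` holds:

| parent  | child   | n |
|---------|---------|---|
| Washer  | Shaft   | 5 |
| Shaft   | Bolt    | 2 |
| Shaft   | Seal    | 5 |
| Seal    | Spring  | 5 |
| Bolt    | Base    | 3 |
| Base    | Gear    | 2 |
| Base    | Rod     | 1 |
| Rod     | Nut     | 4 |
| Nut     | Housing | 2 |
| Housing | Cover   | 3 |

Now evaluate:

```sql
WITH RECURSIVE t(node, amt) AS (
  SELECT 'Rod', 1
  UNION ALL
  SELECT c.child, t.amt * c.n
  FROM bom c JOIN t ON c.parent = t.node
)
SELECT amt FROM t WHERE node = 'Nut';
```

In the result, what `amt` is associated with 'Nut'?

Base: (Rod, amt=1).
Iteration 1: components of {Rod} -> Nut = 1*4 = 4.
Iteration 2: components of {Nut} -> Housing = 4*2 = 8.
Iteration 3: components of {Housing} -> Cover = 8*3 = 24.
Iteration 4: no further components; recursion stops.

4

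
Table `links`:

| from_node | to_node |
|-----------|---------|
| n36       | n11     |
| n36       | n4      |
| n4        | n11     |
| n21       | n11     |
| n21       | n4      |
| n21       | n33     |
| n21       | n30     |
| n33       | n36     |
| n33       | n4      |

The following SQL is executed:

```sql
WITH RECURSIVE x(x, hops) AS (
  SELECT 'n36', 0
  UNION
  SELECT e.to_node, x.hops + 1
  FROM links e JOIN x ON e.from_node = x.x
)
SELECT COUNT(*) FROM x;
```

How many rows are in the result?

4

Base: (n36, hops=0).
Iteration 1: edges from {n36} -> (n11, hops=1), (n4, hops=1).
Iteration 2: edges from {n11,n4} -> (n11, hops=2).
Iteration 3: no outgoing edges from {n11}; recursion stops.
Total rows emitted: 4.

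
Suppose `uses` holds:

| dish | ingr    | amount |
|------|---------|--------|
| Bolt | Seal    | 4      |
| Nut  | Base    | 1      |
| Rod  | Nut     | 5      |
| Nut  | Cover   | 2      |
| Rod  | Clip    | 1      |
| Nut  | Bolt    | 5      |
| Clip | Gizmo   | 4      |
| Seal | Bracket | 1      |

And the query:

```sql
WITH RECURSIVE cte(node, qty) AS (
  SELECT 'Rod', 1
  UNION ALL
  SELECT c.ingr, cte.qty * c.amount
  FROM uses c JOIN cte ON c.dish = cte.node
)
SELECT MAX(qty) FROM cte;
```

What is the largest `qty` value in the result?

100

Base: (Rod, qty=1).
Iteration 1: components of {Rod} -> Clip = 1*1 = 1, Nut = 1*5 = 5.
Iteration 2: components of {Clip,Nut} -> Base = 5*1 = 5, Bolt = 5*5 = 25, Cover = 5*2 = 10, Gizmo = 1*4 = 4.
Iteration 3: components of {Base,Bolt,Cover,Gizmo} -> Seal = 25*4 = 100.
Iteration 4: components of {Seal} -> Bracket = 100*1 = 100.
Iteration 5: no further components; recursion stops.
qty values: 1, 5, 1, 25, 5, 10, 4, 100, 100; the maximum is 100.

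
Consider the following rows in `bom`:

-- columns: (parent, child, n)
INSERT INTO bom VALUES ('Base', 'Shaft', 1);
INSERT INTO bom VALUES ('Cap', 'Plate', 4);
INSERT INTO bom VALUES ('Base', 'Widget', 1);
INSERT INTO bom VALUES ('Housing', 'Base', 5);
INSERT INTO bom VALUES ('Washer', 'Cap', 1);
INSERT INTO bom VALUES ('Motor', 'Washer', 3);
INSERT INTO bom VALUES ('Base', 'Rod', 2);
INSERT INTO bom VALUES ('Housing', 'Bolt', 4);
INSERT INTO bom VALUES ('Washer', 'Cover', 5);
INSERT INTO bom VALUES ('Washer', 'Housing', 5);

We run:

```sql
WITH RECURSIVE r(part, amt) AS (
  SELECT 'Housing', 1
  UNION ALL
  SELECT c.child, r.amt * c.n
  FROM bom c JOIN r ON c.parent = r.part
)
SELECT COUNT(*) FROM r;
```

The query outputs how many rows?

6

Base: (Housing, amt=1).
Iteration 1: components of {Housing} -> Base = 1*5 = 5, Bolt = 1*4 = 4.
Iteration 2: components of {Base,Bolt} -> Rod = 5*2 = 10, Shaft = 5*1 = 5, Widget = 5*1 = 5.
Iteration 3: no further components; recursion stops.
Total rows emitted: 6.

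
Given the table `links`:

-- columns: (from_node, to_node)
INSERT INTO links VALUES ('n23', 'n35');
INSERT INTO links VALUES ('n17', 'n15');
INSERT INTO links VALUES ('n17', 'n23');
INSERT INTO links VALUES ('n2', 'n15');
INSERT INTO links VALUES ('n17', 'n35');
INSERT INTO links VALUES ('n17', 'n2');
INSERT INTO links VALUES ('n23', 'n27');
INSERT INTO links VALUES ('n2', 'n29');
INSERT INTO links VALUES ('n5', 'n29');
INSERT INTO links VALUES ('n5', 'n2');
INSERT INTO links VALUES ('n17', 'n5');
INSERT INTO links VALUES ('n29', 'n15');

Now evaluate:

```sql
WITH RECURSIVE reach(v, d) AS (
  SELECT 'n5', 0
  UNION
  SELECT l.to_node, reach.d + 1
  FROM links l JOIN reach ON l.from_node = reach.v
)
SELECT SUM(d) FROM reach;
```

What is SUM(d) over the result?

9

Base: (n5, d=0).
Iteration 1: edges from {n5} -> (n2, d=1), (n29, d=1).
Iteration 2: edges from {n2,n29} -> (n15, d=2), (n29, d=2). [UNION drops 1 duplicate row(s)]
Iteration 3: edges from {n15,n29} -> (n15, d=3).
Iteration 4: no outgoing edges from {n15}; recursion stops.
SUM(d) = 0 + 1 + 1 + 2 + 2 + 3 = 9.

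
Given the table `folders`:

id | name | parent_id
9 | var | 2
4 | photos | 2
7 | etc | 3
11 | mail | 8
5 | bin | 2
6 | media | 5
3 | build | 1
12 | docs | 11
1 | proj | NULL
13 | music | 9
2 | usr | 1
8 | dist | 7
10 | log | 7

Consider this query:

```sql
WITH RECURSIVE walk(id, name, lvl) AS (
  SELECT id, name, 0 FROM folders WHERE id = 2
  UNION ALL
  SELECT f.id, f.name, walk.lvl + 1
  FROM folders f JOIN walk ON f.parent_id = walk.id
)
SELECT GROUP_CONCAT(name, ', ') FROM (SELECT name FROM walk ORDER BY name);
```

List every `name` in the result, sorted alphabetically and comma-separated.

bin, media, music, photos, usr, var

Base: id=2 (usr) at lvl 0.
Iteration 1: rows with parent_id in {2} -> photos (id 4, lvl 1), bin (id 5, lvl 1), var (id 9, lvl 1).
Iteration 2: rows with parent_id in {4,5,9} -> media (id 6, lvl 2), music (id 13, lvl 2).
Iteration 3: no rows with parent_id in {6,13}; recursion stops.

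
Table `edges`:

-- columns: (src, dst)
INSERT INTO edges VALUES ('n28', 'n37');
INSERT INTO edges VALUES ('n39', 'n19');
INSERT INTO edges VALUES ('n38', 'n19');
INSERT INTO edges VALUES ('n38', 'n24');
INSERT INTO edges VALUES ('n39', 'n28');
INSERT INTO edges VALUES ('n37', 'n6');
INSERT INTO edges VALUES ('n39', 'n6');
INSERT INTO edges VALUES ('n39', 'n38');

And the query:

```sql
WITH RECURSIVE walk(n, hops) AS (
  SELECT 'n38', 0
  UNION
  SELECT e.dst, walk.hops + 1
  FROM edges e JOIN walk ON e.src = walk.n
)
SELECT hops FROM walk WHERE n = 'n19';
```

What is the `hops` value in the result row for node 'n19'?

Base: (n38, hops=0).
Iteration 1: edges from {n38} -> (n19, hops=1), (n24, hops=1).
Iteration 2: no outgoing edges from {n19,n24}; recursion stops.

1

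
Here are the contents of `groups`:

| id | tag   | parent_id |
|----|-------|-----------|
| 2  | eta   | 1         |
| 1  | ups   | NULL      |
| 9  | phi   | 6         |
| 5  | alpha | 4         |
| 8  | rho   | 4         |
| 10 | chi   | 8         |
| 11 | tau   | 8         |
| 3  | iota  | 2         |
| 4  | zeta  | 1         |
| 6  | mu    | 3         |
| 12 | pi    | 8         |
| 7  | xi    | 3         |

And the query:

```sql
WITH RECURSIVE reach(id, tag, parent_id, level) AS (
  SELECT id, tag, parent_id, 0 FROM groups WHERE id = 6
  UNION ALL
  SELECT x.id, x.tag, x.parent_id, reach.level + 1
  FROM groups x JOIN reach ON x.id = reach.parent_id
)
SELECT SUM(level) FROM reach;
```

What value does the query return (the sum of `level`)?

6

Base: id=6 (mu), parent_id=3, level 0.
Iteration 1: join on id=3 -> iota (id 3, parent_id=2, level 1).
Iteration 2: join on id=2 -> eta (id 2, parent_id=1, level 2).
Iteration 3: join on id=1 -> ups (id 1, parent_id=NULL, level 3).
Iteration 4: parent_id is NULL; no match; recursion stops.
SUM(level) = 0 + 1 + 2 + 3 = 6.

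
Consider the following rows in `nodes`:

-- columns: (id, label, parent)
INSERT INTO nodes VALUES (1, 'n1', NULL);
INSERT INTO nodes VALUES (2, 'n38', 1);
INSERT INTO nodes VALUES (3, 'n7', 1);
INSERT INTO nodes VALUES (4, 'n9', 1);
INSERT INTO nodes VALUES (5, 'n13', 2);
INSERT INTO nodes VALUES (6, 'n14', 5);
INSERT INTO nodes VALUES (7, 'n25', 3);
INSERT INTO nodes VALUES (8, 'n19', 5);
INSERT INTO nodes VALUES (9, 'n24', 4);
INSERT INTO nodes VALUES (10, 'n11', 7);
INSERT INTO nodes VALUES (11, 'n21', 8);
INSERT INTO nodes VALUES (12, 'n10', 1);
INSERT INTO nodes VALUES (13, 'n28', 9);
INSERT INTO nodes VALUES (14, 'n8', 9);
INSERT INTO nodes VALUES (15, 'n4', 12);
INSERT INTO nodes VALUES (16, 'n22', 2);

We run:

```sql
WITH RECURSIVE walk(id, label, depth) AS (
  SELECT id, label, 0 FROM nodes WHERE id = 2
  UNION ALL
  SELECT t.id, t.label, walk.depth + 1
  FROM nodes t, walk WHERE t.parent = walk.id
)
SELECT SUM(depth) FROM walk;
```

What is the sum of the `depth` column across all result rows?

Base: id=2 (n38) at depth 0.
Iteration 1: rows with parent in {2} -> n13 (id 5, depth 1), n22 (id 16, depth 1).
Iteration 2: rows with parent in {5,16} -> n14 (id 6, depth 2), n19 (id 8, depth 2).
Iteration 3: rows with parent in {6,8} -> n21 (id 11, depth 3).
Iteration 4: no rows with parent in {11}; recursion stops.
SUM(depth) = 0 + 1 + 1 + 2 + 2 + 3 = 9.

9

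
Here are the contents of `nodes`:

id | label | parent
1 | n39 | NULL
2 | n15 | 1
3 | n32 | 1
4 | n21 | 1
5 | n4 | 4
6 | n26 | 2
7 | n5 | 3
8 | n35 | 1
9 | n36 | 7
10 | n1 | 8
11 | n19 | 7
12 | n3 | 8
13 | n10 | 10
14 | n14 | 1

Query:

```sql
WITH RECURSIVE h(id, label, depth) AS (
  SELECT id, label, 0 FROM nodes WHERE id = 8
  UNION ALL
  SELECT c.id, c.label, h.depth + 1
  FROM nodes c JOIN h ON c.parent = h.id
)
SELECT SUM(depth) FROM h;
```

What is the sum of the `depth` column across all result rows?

Base: id=8 (n35) at depth 0.
Iteration 1: rows with parent in {8} -> n1 (id 10, depth 1), n3 (id 12, depth 1).
Iteration 2: rows with parent in {10,12} -> n10 (id 13, depth 2).
Iteration 3: no rows with parent in {13}; recursion stops.
SUM(depth) = 0 + 1 + 1 + 2 = 4.

4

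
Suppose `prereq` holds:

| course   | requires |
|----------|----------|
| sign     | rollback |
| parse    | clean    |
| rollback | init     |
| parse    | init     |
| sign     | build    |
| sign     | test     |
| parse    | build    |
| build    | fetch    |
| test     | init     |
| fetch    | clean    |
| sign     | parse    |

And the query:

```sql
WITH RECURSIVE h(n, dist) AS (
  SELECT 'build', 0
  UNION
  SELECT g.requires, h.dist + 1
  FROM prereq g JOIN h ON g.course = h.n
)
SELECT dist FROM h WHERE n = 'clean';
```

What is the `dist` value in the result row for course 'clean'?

Base: (build, dist=0).
Iteration 1: edges from {build} -> (fetch, dist=1).
Iteration 2: edges from {fetch} -> (clean, dist=2).
Iteration 3: no outgoing edges from {clean}; recursion stops.

2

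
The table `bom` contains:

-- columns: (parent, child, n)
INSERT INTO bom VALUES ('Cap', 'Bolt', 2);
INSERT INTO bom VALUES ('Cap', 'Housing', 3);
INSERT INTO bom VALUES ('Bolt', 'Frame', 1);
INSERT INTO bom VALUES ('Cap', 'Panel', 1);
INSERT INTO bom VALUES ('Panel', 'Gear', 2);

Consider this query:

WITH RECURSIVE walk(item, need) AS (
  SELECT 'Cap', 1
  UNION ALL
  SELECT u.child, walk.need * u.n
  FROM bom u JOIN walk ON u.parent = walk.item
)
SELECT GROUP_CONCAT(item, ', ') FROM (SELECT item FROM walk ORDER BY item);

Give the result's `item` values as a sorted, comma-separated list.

Base: (Cap, need=1).
Iteration 1: components of {Cap} -> Bolt = 1*2 = 2, Housing = 1*3 = 3, Panel = 1*1 = 1.
Iteration 2: components of {Bolt,Housing,Panel} -> Frame = 2*1 = 2, Gear = 1*2 = 2.
Iteration 3: no further components; recursion stops.

Bolt, Cap, Frame, Gear, Housing, Panel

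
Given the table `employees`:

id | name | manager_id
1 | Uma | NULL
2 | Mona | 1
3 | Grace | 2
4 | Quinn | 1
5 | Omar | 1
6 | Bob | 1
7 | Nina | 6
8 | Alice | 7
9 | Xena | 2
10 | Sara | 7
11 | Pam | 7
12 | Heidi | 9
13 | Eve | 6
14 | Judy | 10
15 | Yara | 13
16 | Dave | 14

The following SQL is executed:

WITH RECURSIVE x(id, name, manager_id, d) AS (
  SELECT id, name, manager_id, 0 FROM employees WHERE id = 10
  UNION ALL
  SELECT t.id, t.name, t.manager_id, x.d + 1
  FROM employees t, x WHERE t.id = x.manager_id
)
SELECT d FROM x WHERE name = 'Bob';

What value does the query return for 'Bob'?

Base: id=10 (Sara), manager_id=7, d 0.
Iteration 1: join on id=7 -> Nina (id 7, manager_id=6, d 1).
Iteration 2: join on id=6 -> Bob (id 6, manager_id=1, d 2).
Iteration 3: join on id=1 -> Uma (id 1, manager_id=NULL, d 3).
Iteration 4: manager_id is NULL; no match; recursion stops.

2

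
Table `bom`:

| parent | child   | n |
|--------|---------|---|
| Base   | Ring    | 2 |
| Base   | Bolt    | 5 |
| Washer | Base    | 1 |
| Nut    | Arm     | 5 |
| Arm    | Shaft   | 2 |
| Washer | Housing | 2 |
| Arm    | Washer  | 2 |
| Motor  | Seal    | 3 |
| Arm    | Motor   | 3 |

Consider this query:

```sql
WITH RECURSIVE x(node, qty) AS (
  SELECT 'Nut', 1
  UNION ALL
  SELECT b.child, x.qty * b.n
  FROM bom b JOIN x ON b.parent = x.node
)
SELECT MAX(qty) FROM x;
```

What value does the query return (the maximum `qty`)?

Base: (Nut, qty=1).
Iteration 1: components of {Nut} -> Arm = 1*5 = 5.
Iteration 2: components of {Arm} -> Motor = 5*3 = 15, Shaft = 5*2 = 10, Washer = 5*2 = 10.
Iteration 3: components of {Motor,Shaft,Washer} -> Base = 10*1 = 10, Housing = 10*2 = 20, Seal = 15*3 = 45.
Iteration 4: components of {Base,Housing,Seal} -> Bolt = 10*5 = 50, Ring = 10*2 = 20.
Iteration 5: no further components; recursion stops.
qty values: 1, 5, 10, 15, 10, 45, 20, 10, 20, 50; the maximum is 50.

50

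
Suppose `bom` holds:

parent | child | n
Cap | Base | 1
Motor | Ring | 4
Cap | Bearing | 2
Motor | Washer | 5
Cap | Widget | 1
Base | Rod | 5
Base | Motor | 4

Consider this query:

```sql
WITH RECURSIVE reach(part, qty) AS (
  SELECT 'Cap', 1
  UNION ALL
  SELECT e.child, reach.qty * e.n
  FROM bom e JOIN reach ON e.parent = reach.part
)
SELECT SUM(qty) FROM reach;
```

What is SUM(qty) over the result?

Base: (Cap, qty=1).
Iteration 1: components of {Cap} -> Base = 1*1 = 1, Bearing = 1*2 = 2, Widget = 1*1 = 1.
Iteration 2: components of {Base,Bearing,Widget} -> Motor = 1*4 = 4, Rod = 1*5 = 5.
Iteration 3: components of {Motor,Rod} -> Ring = 4*4 = 16, Washer = 4*5 = 20.
Iteration 4: no further components; recursion stops.
SUM(qty) = 1 + 1 + 1 + 2 + 5 + 4 + 16 + 20 = 50.

50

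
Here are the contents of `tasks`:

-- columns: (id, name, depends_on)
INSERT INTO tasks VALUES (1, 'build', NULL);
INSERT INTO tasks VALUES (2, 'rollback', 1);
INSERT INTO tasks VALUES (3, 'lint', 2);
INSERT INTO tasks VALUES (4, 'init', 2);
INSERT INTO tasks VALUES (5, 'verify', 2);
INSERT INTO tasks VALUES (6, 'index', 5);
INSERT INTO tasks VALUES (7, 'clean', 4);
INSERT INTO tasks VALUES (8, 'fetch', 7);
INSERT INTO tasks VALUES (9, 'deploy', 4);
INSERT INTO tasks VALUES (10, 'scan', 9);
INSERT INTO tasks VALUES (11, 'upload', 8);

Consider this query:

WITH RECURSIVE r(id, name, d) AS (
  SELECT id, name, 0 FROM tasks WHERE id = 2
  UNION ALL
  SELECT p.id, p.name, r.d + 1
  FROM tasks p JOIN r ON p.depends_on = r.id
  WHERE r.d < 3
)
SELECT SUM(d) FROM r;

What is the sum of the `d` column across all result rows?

15

Base: id=2 (rollback) at d 0.
Iteration 1: rows with depends_on in {2} -> lint (id 3, d 1), init (id 4, d 1), verify (id 5, d 1).
Iteration 2: rows with depends_on in {3,4,5} -> index (id 6, d 2), clean (id 7, d 2), deploy (id 9, d 2).
Iteration 3: rows with depends_on in {6,7,9} -> fetch (id 8, d 3), scan (id 10, d 3).
Iteration 4: d < 3 fails for all current rows; recursion stops.
SUM(d) = 0 + 1 + 1 + 1 + 2 + 2 + 2 + 3 + 3 = 15.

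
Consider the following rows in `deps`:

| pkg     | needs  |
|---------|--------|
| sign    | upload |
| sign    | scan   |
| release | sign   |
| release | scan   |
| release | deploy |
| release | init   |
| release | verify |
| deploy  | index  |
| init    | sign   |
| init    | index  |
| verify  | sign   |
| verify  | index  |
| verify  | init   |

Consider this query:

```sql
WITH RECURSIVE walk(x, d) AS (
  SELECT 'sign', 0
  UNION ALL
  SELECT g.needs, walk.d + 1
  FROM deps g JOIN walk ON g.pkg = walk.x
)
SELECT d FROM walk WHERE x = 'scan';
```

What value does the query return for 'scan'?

1

Base: (sign, d=0).
Iteration 1: edges from {sign} -> (scan, d=1), (upload, d=1).
Iteration 2: no outgoing edges from {scan,upload}; recursion stops.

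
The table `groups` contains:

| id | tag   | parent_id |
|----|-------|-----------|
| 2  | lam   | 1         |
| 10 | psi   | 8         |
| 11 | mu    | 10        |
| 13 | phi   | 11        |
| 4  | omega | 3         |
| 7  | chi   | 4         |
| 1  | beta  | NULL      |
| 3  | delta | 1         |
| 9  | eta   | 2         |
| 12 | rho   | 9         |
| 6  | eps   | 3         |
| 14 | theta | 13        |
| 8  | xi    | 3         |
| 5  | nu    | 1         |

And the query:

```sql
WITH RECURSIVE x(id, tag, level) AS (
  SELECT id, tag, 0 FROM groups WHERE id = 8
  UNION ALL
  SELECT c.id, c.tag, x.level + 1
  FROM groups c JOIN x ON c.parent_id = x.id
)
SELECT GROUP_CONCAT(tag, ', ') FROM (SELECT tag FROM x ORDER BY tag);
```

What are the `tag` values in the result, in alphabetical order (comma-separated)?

Base: id=8 (xi) at level 0.
Iteration 1: rows with parent_id in {8} -> psi (id 10, level 1).
Iteration 2: rows with parent_id in {10} -> mu (id 11, level 2).
Iteration 3: rows with parent_id in {11} -> phi (id 13, level 3).
Iteration 4: rows with parent_id in {13} -> theta (id 14, level 4).
Iteration 5: no rows with parent_id in {14}; recursion stops.

mu, phi, psi, theta, xi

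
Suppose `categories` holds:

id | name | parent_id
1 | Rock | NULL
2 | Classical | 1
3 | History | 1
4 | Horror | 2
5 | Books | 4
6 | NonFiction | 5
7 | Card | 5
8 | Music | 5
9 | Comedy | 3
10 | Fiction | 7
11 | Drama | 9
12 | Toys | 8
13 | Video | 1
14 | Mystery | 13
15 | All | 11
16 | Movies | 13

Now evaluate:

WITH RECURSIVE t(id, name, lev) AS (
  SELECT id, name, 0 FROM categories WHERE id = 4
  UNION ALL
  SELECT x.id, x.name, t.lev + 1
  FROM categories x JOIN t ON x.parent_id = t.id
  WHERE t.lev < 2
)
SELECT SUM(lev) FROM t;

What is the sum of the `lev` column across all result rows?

7

Base: id=4 (Horror) at lev 0.
Iteration 1: rows with parent_id in {4} -> Books (id 5, lev 1).
Iteration 2: rows with parent_id in {5} -> NonFiction (id 6, lev 2), Card (id 7, lev 2), Music (id 8, lev 2).
Iteration 3: lev < 2 fails for all current rows; recursion stops.
SUM(lev) = 0 + 1 + 2 + 2 + 2 = 7.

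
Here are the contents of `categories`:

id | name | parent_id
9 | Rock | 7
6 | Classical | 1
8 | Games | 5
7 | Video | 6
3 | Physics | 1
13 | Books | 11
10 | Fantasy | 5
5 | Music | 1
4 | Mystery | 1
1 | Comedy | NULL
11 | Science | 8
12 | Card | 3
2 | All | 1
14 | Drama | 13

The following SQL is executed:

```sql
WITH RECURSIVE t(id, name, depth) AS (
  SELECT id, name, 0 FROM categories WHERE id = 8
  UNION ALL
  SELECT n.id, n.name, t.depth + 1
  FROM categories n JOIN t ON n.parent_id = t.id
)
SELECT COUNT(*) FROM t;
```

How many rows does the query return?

4

Base: id=8 (Games) at depth 0.
Iteration 1: rows with parent_id in {8} -> Science (id 11, depth 1).
Iteration 2: rows with parent_id in {11} -> Books (id 13, depth 2).
Iteration 3: rows with parent_id in {13} -> Drama (id 14, depth 3).
Iteration 4: no rows with parent_id in {14}; recursion stops.
Total rows emitted: 4.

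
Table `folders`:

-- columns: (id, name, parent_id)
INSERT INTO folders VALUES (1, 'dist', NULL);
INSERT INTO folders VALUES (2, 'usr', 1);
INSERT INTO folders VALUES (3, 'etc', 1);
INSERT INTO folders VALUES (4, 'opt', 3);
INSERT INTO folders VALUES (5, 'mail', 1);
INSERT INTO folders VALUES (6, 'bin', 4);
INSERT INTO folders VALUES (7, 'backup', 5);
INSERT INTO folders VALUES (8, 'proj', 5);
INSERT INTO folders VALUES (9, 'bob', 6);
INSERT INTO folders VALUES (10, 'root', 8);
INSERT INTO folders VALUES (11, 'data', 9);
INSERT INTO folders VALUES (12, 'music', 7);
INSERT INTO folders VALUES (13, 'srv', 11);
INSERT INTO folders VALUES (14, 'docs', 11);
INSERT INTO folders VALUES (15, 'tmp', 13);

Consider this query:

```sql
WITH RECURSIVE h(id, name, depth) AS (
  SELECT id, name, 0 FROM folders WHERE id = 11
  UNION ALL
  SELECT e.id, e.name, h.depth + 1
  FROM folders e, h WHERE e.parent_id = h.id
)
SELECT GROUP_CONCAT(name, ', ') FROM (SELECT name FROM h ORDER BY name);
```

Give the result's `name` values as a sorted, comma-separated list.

data, docs, srv, tmp

Base: id=11 (data) at depth 0.
Iteration 1: rows with parent_id in {11} -> srv (id 13, depth 1), docs (id 14, depth 1).
Iteration 2: rows with parent_id in {13,14} -> tmp (id 15, depth 2).
Iteration 3: no rows with parent_id in {15}; recursion stops.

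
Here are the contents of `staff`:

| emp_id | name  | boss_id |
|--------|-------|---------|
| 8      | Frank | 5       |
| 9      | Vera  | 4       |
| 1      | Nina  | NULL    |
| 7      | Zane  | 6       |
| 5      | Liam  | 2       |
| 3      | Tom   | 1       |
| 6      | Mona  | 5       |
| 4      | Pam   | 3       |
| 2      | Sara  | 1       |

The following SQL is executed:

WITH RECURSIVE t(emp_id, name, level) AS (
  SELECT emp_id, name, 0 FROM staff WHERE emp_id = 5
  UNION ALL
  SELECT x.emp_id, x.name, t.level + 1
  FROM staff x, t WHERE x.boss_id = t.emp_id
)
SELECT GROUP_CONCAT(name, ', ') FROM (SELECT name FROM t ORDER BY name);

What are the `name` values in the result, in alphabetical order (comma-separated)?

Frank, Liam, Mona, Zane

Base: emp_id=5 (Liam) at level 0.
Iteration 1: rows with boss_id in {5} -> Mona (id 6, level 1), Frank (id 8, level 1).
Iteration 2: rows with boss_id in {6,8} -> Zane (id 7, level 2).
Iteration 3: no rows with boss_id in {7}; recursion stops.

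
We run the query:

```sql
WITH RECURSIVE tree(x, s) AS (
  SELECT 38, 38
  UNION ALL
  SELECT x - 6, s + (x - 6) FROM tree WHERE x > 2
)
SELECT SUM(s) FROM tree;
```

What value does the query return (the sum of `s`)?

728

Base: x=38, s=38.
Iteration 1: 38 > 2 holds -> x = 38 - 6 = 32, s = 38 + 32 = 70.
Iteration 2: 32 > 2 holds -> x = 32 - 6 = 26, s = 70 + 26 = 96.
Iteration 3: 26 > 2 holds -> x = 26 - 6 = 20, s = 96 + 20 = 116.
Iteration 4: 20 > 2 holds -> x = 20 - 6 = 14, s = 116 + 14 = 130.
Iteration 5: 14 > 2 holds -> x = 14 - 6 = 8, s = 130 + 8 = 138.
Iteration 6: 8 > 2 holds -> x = 8 - 6 = 2, s = 138 + 2 = 140.
Iteration 7: 2 > 2 fails; recursion stops.
SUM(s) = 38 + 70 + 96 + 116 + 130 + 138 + 140 = 728.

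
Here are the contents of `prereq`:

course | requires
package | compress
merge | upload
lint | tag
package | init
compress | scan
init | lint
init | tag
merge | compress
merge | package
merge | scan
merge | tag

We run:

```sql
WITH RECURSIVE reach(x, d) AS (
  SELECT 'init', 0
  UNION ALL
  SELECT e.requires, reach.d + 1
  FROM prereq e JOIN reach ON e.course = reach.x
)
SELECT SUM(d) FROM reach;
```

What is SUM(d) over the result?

Base: (init, d=0).
Iteration 1: edges from {init} -> (lint, d=1), (tag, d=1).
Iteration 2: edges from {lint,tag} -> (tag, d=2).
Iteration 3: no outgoing edges from {tag}; recursion stops.
SUM(d) = 0 + 1 + 1 + 2 = 4.

4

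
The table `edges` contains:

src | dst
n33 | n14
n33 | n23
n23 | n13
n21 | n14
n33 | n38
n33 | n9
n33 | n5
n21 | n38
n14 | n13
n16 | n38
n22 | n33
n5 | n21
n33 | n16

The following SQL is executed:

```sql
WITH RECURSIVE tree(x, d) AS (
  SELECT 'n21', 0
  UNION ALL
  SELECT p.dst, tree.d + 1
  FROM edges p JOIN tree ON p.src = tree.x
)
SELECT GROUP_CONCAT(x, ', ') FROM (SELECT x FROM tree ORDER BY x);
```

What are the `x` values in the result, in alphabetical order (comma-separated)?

n13, n14, n21, n38

Base: (n21, d=0).
Iteration 1: edges from {n21} -> (n14, d=1), (n38, d=1).
Iteration 2: edges from {n14,n38} -> (n13, d=2).
Iteration 3: no outgoing edges from {n13}; recursion stops.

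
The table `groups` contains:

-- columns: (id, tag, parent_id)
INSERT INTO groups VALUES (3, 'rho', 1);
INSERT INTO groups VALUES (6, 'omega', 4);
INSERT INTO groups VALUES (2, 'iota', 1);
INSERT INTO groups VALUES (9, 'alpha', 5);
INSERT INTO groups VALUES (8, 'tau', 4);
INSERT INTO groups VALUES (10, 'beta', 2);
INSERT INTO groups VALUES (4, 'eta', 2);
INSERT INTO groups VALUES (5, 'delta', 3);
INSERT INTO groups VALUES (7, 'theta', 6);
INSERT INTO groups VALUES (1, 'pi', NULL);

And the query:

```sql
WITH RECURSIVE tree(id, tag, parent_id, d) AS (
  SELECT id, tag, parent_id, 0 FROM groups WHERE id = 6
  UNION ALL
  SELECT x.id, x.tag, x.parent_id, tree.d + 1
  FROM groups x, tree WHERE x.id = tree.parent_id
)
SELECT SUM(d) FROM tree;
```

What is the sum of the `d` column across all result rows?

Base: id=6 (omega), parent_id=4, d 0.
Iteration 1: join on id=4 -> eta (id 4, parent_id=2, d 1).
Iteration 2: join on id=2 -> iota (id 2, parent_id=1, d 2).
Iteration 3: join on id=1 -> pi (id 1, parent_id=NULL, d 3).
Iteration 4: parent_id is NULL; no match; recursion stops.
SUM(d) = 0 + 1 + 2 + 3 = 6.

6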